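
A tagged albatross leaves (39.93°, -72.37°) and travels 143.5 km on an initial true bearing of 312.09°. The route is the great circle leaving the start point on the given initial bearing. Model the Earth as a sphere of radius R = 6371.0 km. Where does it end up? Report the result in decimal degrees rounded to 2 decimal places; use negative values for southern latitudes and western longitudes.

latitude 40.79°, longitude -73.63°

Central angle δ = d/R = 0.022524 rad.
Converting: φ₁ = 0.696910 rad, θ = 5.446998 rad.
Applying the spherical law of cosines for sides, sin φ₂ = sin φ₁ cos δ + cos φ₁ sin δ cos θ = 0.653265, so φ₂ = 40.79°.
Δλ = atan2( sin θ sin δ cos φ₁ , cos δ − sin φ₁ sin φ₂ ) = atan2(-0.012816, 0.580448) = -0.022077 rad = -1.26°.
Hence λ₂ = -72.37° + -1.26° = -73.63°.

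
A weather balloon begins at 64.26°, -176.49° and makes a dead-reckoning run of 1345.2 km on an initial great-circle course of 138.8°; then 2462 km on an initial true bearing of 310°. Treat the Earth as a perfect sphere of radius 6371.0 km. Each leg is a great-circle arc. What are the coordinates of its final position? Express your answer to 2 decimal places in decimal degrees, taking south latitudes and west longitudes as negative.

Apply the spherical direct solution leg by leg, carrying full precision between legs.
Leg 1: from (64.26°, -176.49°), δ = 1345.2/6371 = 0.211144 rad, θ = 138.8° → φ = 54.32°, λ = -162.80°.
Leg 2: from (54.32°, -162.80°), δ = 2462/6371 = 0.386439 rad, θ = 310° → φ = 63.34°, λ = 157.15°.

latitude 63.34°, longitude 157.15°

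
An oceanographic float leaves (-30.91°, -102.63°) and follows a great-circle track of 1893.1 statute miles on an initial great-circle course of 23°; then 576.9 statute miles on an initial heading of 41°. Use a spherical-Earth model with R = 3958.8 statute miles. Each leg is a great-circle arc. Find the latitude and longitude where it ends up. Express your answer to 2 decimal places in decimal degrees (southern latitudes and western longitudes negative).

latitude 1.00°, longitude -86.76°

Apply the spherical direct solution leg by leg, carrying full precision between legs.
Leg 1: from (-30.91°, -102.63°), δ = 1893.1/3958.8 = 0.478200 rad, θ = 23° → φ = -5.31°, λ = -92.23°.
Leg 2: from (-5.31°, -92.23°), δ = 576.9/3958.8 = 0.145726 rad, θ = 41° → φ = 1.00°, λ = -86.76°.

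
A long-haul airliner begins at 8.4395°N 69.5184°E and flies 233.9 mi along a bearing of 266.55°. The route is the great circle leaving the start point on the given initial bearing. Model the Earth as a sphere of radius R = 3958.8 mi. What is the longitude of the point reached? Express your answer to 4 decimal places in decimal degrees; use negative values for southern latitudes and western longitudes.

Angular distance δ = d/R = 233.9 / 3958.8 = 0.059084 rad.
Converting: φ₁ = 0.147297 rad, θ = 4.652175 rad.
Destination latitude: φ₂ = arcsin( sin φ₁ cos δ + cos φ₁ sin δ cos θ ) = arcsin(0.142994) = 8.2211°.
For the longitude increment, Δλ = atan2( sin θ sin δ cos φ₁, cos δ − sin φ₁ sin φ₂ ) = atan2(-0.058304, 0.977269) = -3.4142°.
λ₂ = λ₁ + Δλ = 66.1042°.

longitude 66.1042°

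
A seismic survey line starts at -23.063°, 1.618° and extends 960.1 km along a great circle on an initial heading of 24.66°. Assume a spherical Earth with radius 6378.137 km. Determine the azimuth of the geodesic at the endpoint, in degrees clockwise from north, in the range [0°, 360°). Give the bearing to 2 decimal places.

final bearing 23.44°

The arc subtends δ = 960.1/6378.137 = 0.150530 rad at the centre.
With φ₁ = -23.063° = -0.402525 rad and θ = 24.66° = 0.430398 rad:
Destination latitude: φ₂ = arcsin( sin φ₁ cos δ + cos φ₁ sin δ cos θ ) = arcsin(-0.261920) = -15.184°.
Δλ = atan2( sin θ sin δ cos φ₁ , cos δ − sin φ₁ sin φ₂ ) = atan2(0.057568, 0.886086) = 0.064878 rad = 3.717°.
Hence λ₂ = 1.618° + 3.717° = 5.335°.
The forward bearing on arrival equals the back-azimuth from the destination plus 180°.
Back-azimuth from P₂ (-15.18°, 5.34°) to P₁ (-23.06°, 1.62°), with Δλ' = λ₁ − λ₂ = -3.72°: atan2( sin Δλ' cos φ₁ , cos φ₂ sin φ₁ − sin φ₂ cos φ₁ cos Δλ' ) = 203.44°.
Final bearing = (203.44° + 180°) mod 360° = 23.44°.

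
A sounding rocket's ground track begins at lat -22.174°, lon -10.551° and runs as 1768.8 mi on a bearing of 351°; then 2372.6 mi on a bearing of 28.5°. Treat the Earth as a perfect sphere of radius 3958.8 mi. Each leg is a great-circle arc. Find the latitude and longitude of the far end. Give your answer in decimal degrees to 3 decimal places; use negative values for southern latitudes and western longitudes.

latitude 32.701°, longitude 4.222°

Apply the spherical direct solution leg by leg, carrying full precision between legs.
Leg 1: from (-22.174°, -10.551°), δ = 1768.8/3958.8 = 0.446802 rad, θ = 351° → φ = 3.143°, λ = -14.433°.
Leg 2: from (3.143°, -14.433°), δ = 2372.6/3958.8 = 0.599323 rad, θ = 28.5° → φ = 32.701°, λ = 4.222°.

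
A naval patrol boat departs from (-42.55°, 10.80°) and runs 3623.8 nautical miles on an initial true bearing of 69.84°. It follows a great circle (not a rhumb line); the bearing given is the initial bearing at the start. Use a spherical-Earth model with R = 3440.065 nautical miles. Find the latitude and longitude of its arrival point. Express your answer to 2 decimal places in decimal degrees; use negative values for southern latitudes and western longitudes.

latitude -6.53°, longitude 66.01°

The arc subtends δ = 3623.8/3440.065 = 1.053410 rad at the centre.
Start latitude φ₁ = -0.742638 rad; initial bearing θ = 1.218938 rad.
Destination latitude: φ₂ = arcsin( sin φ₁ cos δ + cos φ₁ sin δ cos θ ) = arcsin(-0.113809) = -6.53°.
Δλ = atan2( sin θ sin δ cos φ₁ , cos δ − sin φ₁ sin φ₂ ) = atan2(0.601040, 0.417649) = 0.963517 rad = 55.21°.
λ₂ = λ₁ + Δλ = 66.01°.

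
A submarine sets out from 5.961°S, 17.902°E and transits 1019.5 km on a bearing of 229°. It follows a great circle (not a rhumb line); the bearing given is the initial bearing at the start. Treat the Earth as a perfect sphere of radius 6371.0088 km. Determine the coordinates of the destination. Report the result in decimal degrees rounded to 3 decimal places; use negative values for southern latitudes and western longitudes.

latitude -11.917°, longitude 10.842°

The arc subtends δ = 1019.5/6371.0088 = 0.160022 rad at the centre.
With φ₁ = -5.961° = -0.104039 rad and θ = 229° = 3.996804 rad:
sin φ₂ = sin φ₁ cos δ + cos φ₁ sin δ cos θ = (-0.103851)(0.987224) + (0.994593)(0.159340)(-0.656059) = -0.206496
φ₂ = asin(-0.206496) = -0.207992 rad = -11.917°.
Then Δλ = atan2(-0.119605, 0.965779) = -0.123216 rad, from sin θ sin δ cos φ₁ over cos δ − sin φ₁ sin φ₂.
Hence λ₂ = 17.902° + -7.060° = 10.842°.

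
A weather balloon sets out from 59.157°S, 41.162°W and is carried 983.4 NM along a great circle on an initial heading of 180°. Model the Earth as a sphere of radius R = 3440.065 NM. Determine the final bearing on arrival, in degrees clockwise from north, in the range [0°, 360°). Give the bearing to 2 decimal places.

The arc subtends δ = 983.4/3440.065 = 0.285867 rad at the centre.
With φ₁ = -59.157° = -1.032484 rad and θ = 180° = 3.141593 rad:
Applying the spherical law of cosines for sides, sin φ₂ = sin φ₁ cos δ + cos φ₁ sin δ cos θ = -0.968305, so φ₂ = -75.536°.
For the longitude increment, Δλ = atan2( sin θ sin δ cos φ₁, cos δ − sin φ₁ sin φ₂ ) = atan2(0.000000, 0.128055) = 0.000°.
Hence λ₂ = -41.162° + 0.000° = -41.162°.
The forward bearing on arrival equals the back-azimuth from the destination plus 180°.
Back-azimuth from P₂ (-75.54°, -41.16°) to P₁ (-59.16°, -41.16°), with Δλ' = λ₁ − λ₂ = -0.00°: atan2( sin Δλ' cos φ₁ , cos φ₂ sin φ₁ − sin φ₂ cos φ₁ cos Δλ' ) = 0.00°.
Final bearing = (0.00° + 180°) mod 360° = 180.00°.

final bearing 180.00°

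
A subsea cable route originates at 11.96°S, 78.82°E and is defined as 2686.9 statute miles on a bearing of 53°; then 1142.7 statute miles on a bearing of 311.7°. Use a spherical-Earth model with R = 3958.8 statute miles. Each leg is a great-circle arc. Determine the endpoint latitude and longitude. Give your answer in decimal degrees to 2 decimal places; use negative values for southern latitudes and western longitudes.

latitude 22.64°, longitude 96.35°

Apply the spherical direct solution leg by leg, carrying full precision between legs.
Leg 1: from (-11.96°, 78.82°), δ = 2686.9/3958.8 = 0.678716 rad, θ = 53° → φ = 12.02°, λ = 109.66°.
Leg 2: from (12.02°, 109.66°), δ = 1142.7/3958.8 = 0.288648 rad, θ = 311.7° → φ = 22.64°, λ = 96.35°.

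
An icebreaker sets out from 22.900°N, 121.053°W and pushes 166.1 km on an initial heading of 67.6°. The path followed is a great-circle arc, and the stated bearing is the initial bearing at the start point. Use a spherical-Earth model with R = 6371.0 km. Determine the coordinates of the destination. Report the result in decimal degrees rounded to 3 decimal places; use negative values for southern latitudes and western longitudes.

Angular distance δ = d/R = 166.1 / 6371 = 0.026071 rad.
With φ₁ = 22.900° = 0.399680 rad and θ = 67.6° = 1.179843 rad:
sin φ₂ = sin φ₁ cos δ + cos φ₁ sin δ cos θ = (0.389124)(0.999660) + (0.921185)(0.026068)(0.381070) = 0.398143
φ₂ = asin(0.398143) = 0.409491 rad = 23.462°.
For the longitude increment, Δλ = atan2( sin θ sin δ cos φ₁, cos δ − sin φ₁ sin φ₂ ) = atan2(0.022202, 0.844733) = 1.506°.
Hence λ₂ = -121.053° + 1.506° = -119.547°.

latitude 23.462°, longitude -119.547°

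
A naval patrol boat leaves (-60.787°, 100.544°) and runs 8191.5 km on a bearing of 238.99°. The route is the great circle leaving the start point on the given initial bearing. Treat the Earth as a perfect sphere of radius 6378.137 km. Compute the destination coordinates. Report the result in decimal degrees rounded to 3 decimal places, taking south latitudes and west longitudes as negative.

The arc subtends δ = 8191.5/6378.137 = 1.284309 rad at the centre.
Start latitude φ₁ = -1.060933 rad; initial bearing θ = 4.171162 rad.
Applying the spherical law of cosines for sides, sin φ₂ = sin φ₁ cos δ + cos φ₁ sin δ cos θ = -0.487836, so φ₂ = -29.198°.
Δλ = atan2( sin θ sin δ cos φ₁ , cos δ − sin φ₁ sin φ₂ ) = atan2(-0.401254, -0.143204) = -1.913598 rad = -109.641°.
λ₂ = 100.544° + -109.641° = -9.097°.

latitude -29.198°, longitude -9.097°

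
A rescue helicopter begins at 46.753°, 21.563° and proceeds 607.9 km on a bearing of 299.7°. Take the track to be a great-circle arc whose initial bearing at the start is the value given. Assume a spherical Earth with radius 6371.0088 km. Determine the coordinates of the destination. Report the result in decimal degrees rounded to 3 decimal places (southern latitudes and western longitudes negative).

δ = 607.9/6371.0088 = 0.095417 rad (5.4670°).
With φ₁ = 46.753° = 0.815994 rad and θ = 299.7° = 5.230752 rad:
Destination latitude: φ₂ = arcsin( sin φ₁ cos δ + cos φ₁ sin δ cos θ ) = arcsin(0.757435) = 49.239°.
Δλ = atan2( sin θ sin δ cos φ₁ , cos δ − sin φ₁ sin φ₂ ) = atan2(-0.056700, 0.443731) = -0.127091 rad = -7.282°.
λ₂ = λ₁ + Δλ = 14.281°.

latitude 49.239°, longitude 14.281°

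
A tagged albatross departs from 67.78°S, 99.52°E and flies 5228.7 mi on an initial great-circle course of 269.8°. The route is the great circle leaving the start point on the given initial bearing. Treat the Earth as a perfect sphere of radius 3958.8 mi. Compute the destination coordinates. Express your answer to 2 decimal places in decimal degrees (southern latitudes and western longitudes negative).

latitude -13.32°, longitude 14.85°

Angular distance δ = d/R = 5228.7 / 3958.8 = 1.320779 rad.
Converting: φ₁ = -1.182984 rad, θ = 4.708898 rad.
Destination latitude: φ₂ = arcsin( sin φ₁ cos δ + cos φ₁ sin δ cos θ ) = arcsin(-0.230326) = -13.32°.
Then Δλ = atan2(-0.366404, 0.034199) = -1.477729 rad, from sin θ sin δ cos φ₁ over cos δ − sin φ₁ sin φ₂.
λ₂ = 99.52° + -84.67° = 14.85°.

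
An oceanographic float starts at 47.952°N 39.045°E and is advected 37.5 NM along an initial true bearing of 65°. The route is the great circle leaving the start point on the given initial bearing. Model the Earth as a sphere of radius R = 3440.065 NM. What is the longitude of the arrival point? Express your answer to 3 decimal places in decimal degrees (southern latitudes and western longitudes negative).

Angular distance δ = d/R = 37.5 / 3440.065 = 0.010901 rad.
Converting: φ₁ = 0.836920 rad, θ = 1.134464 rad.
sin φ₂ = sin φ₁ cos δ + cos φ₁ sin δ cos θ = (0.742584)(0.999941) + (0.669753)(0.010901)(0.422618) = 0.745625
φ₂ = asin(0.745625) = 0.841473 rad = 48.213°.
For the longitude increment, Δλ = atan2( sin θ sin δ cos φ₁, cos δ − sin φ₁ sin φ₂ ) = atan2(0.006617, 0.446251) = 0.849°.
Hence λ₂ = 39.045° + 0.849° = 39.894°.

longitude 39.894°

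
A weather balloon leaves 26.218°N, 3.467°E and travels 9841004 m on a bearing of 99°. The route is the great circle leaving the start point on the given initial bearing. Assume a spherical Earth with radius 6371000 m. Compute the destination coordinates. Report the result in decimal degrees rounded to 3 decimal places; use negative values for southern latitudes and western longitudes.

latitude -7.397°, longitude 88.113°

Central angle δ = d/R = 1.544656 rad.
Start latitude φ₁ = 0.457590 rad; initial bearing θ = 1.727876 rad.
Applying the spherical law of cosines for sides, sin φ₂ = sin φ₁ cos δ + cos φ₁ sin δ cos θ = -0.128745, so φ₂ = -7.397°.
Δλ = atan2( sin θ sin δ cos φ₁ , cos δ − sin φ₁ sin φ₂ ) = atan2(0.885772, 0.083015) = 1.477348 rad = 84.646°.
λ₂ = λ₁ + Δλ = 88.113°.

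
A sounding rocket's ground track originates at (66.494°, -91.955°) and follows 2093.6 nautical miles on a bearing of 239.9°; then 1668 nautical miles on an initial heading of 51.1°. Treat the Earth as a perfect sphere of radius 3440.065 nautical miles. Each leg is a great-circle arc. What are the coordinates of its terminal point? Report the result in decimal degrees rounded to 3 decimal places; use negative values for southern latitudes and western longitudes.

latitude 52.172°, longitude -95.661°

Apply the spherical direct solution leg by leg, carrying full precision between legs.
Leg 1: from (66.494°, -91.955°), δ = 2093.6/3440.065 = 0.608593 rad, θ = 239.9° → φ = 39.644°, λ = -131.922°.
Leg 2: from (39.644°, -131.922°), δ = 1668/3440.065 = 0.484875 rad, θ = 51.1° → φ = 52.172°, λ = -95.661°.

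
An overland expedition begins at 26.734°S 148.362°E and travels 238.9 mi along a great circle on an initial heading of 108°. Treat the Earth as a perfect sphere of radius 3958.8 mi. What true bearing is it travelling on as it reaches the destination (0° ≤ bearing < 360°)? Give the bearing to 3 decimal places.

Central angle δ = d/R = 0.060347 rad.
Start latitude φ₁ = -0.466596 rad; initial bearing θ = 1.884956 rad.
sin φ₂ = sin φ₁ cos δ + cos φ₁ sin δ cos θ = (-0.449849)(0.998180) + (0.893105)(0.060310)(-0.309017) = -0.465675
φ₂ = asin(-0.465675) = -0.484397 rad = -27.754°.
For the longitude increment, Δλ = atan2( sin θ sin δ cos φ₁, cos δ − sin φ₁ sin φ₂ ) = atan2(0.051227, 0.788696) = 3.716°.
λ₂ = 148.362° + 3.716° = 152.078°.
The forward bearing on arrival equals the back-azimuth from the destination plus 180°.
Back-azimuth from P₂ (-27.754°, 152.078°) to P₁ (-26.734°, 148.362°), with Δλ' = λ₁ − λ₂ = -3.716°: atan2( sin Δλ' cos φ₁ , cos φ₂ sin φ₁ − sin φ₂ cos φ₁ cos Δλ' ) = 286.298°.
Final bearing = (286.298° + 180°) mod 360° = 106.298°.

final bearing 106.298°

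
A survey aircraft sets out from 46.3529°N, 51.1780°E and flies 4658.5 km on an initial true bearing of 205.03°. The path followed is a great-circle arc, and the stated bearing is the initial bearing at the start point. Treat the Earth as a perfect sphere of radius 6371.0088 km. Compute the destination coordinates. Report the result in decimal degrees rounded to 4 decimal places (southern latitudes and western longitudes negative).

The arc subtends δ = 4658.5/6371.0088 = 0.731203 rad at the centre.
With φ₁ = 46.3529° = 0.809011 rad and θ = 205.03° = 3.578449 rad:
sin φ₂ = sin φ₁ cos δ + cos φ₁ sin δ cos θ = (0.723605)(0.744372) + (0.690215)(0.667766)(-0.906086) = 0.121014
φ₂ = asin(0.121014) = 0.121312 rad = 6.9506°.
Δλ = atan2( sin θ sin δ cos φ₁ , cos δ − sin φ₁ sin φ₂ ) = atan2(-0.195004, 0.656805) = -0.288608 rad = -16.5360°.
λ₂ = λ₁ + Δλ = 34.6420°.

latitude 6.9506°, longitude 34.6420°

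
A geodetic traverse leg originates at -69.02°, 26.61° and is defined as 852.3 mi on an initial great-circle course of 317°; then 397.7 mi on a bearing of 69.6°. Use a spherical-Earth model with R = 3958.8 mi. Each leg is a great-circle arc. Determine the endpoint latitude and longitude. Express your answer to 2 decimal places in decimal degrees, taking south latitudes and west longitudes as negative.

latitude -56.49°, longitude 20.03°

Apply the spherical direct solution leg by leg, carrying full precision between legs.
Leg 1: from (-69.02°, 26.61°), δ = 852.3/3958.8 = 0.215293 rad, θ = 317° → φ = -58.89°, λ = 10.23°.
Leg 2: from (-58.89°, 10.23°), δ = 397.7/3958.8 = 0.100460 rad, θ = 69.6° → φ = -56.49°, λ = 20.03°.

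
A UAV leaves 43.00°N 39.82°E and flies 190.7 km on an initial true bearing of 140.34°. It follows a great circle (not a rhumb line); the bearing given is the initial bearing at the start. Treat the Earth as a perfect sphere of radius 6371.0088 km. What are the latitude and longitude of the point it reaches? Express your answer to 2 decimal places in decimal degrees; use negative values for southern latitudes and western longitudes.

δ = 190.7/6371.0088 = 0.029932 rad (1.7150°).
Converting: φ₁ = 0.750492 rad, θ = 2.449395 rad.
Destination latitude: φ₂ = arcsin( sin φ₁ cos δ + cos φ₁ sin δ cos θ ) = arcsin(0.664843) = 41.67°.
Δλ = atan2( sin θ sin δ cos φ₁ , cos δ − sin φ₁ sin φ₂ ) = atan2(0.013970, 0.546131) = 0.025574 rad = 1.47°.
λ₂ = λ₁ + Δλ = 41.29°.

latitude 41.67°, longitude 41.29°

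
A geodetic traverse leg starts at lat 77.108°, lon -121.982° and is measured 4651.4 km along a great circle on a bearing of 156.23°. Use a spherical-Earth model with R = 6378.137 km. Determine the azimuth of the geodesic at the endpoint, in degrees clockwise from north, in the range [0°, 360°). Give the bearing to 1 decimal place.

final bearing 173.6°

Angular distance δ = d/R = 4651.4 / 6378.137 = 0.729273 rad.
Start latitude φ₁ = 1.345788 rad; initial bearing θ = 2.726728 rad.
sin φ₂ = sin φ₁ cos δ + cos φ₁ sin δ cos θ = (0.974792)(0.745659) + (0.223114)(0.666327)(-0.915171) = 0.590807
φ₂ = asin(0.590807) = 0.632059 rad = 36.214°.
For the longitude increment, Δλ = atan2( sin θ sin δ cos φ₁, cos δ − sin φ₁ sin φ₂ ) = atan2(0.059923, 0.169745) = 19.444°.
Hence λ₂ = -121.982° + 19.444° = -102.538°.
The forward bearing on arrival equals the back-azimuth from the destination plus 180°.
Back-azimuth from P₂ (36.2°, -102.5°) to P₁ (77.1°, -122.0°), with Δλ' = λ₁ − λ₂ = -19.4°: atan2( sin Δλ' cos φ₁ , cos φ₂ sin φ₁ − sin φ₂ cos φ₁ cos Δλ' ) = 353.6°.
Final bearing = (353.6° + 180°) mod 360° = 173.6°.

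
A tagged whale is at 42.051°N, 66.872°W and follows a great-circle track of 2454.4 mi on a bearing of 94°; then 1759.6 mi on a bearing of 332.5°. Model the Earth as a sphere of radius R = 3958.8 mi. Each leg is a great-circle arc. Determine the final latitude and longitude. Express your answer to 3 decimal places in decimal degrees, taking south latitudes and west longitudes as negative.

Apply the spherical direct solution leg by leg, carrying full precision between legs.
Leg 1: from (42.051°, -66.872°), δ = 2454.4/3958.8 = 0.619986 rad, θ = 94° → φ = 31.000°, λ = -24.325°.
Leg 2: from (31.000°, -24.325°), δ = 1759.6/3958.8 = 0.444478 rad, θ = 332.5° → φ = 52.365°, λ = -43.300°.

latitude 52.365°, longitude -43.300°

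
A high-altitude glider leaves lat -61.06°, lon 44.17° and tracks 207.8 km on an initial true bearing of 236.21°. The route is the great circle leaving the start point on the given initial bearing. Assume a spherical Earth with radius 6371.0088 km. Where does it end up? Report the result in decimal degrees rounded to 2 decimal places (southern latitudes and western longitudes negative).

latitude -62.06°, longitude 40.85°

Central angle δ = d/R = 0.032616 rad.
With φ₁ = -61.06° = -1.065698 rad and θ = 236.21° = 4.122642 rad:
sin φ₂ = sin φ₁ cos δ + cos φ₁ sin δ cos θ = (-0.875127)(0.999468) + (0.483893)(0.032611)(-0.556151) = -0.883438
φ₂ = asin(-0.883438) = -1.083149 rad = -62.06°.
Δλ = atan2( sin θ sin δ cos φ₁ , cos δ − sin φ₁ sin φ₂ ) = atan2(-0.013115, 0.226348) = -0.057875 rad = -3.32°.
λ₂ = λ₁ + Δλ = 40.85°.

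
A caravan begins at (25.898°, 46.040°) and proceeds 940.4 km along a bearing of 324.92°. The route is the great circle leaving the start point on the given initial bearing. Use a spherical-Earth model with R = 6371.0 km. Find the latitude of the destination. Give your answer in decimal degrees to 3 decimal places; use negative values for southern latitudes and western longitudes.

latitude 32.703°

The arc subtends δ = 940.4/6371 = 0.147606 rad at the centre.
With φ₁ = 25.898° = 0.452005 rad and θ = 324.92° = 5.670924 rad:
sin φ₂ = sin φ₁ cos δ + cos φ₁ sin δ cos θ = (0.436770)(0.989126) + (0.899573)(0.147071)(0.818350) = 0.540290
φ₂ = asin(0.540290) = 0.570781 rad = 32.703°.
Δλ = atan2( sin θ sin δ cos φ₁ , cos δ − sin φ₁ sin φ₂ ) = atan2(-0.076036, 0.753143) = -0.100617 rad = -5.765°.
Hence λ₂ = 46.040° + -5.765° = 40.275°.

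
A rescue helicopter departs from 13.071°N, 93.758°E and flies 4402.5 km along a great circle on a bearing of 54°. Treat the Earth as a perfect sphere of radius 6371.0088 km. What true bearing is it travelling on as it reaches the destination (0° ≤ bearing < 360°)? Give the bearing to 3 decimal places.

δ = 4402.5/6371.0088 = 0.691021 rad (39.5926°).
With φ₁ = 13.071° = 0.228132 rad and θ = 54° = 0.942478 rad:
Destination latitude: φ₂ = arcsin( sin φ₁ cos δ + cos φ₁ sin δ cos θ ) = arcsin(0.539180) = 32.628°.
Then Δλ = atan2(0.502247, 0.648656) = 0.658866 rad, from sin θ sin δ cos φ₁ over cos δ − sin φ₁ sin φ₂.
Hence λ₂ = 93.758° + 37.750° = 131.508°.
The forward bearing on arrival equals the back-azimuth from the destination plus 180°.
Back-azimuth from P₂ (32.628°, 131.508°) to P₁ (13.071°, 93.758°), with Δλ' = λ₁ − λ₂ = -37.750°: atan2( sin Δλ' cos φ₁ , cos φ₂ sin φ₁ − sin φ₂ cos φ₁ cos Δλ' ) = 249.345°.
Final bearing = (249.345° + 180°) mod 360° = 69.345°.

final bearing 69.345°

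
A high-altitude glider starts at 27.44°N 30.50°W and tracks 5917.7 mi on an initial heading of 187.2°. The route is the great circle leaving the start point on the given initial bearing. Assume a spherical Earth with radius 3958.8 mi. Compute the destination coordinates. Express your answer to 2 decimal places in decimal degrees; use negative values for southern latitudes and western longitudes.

The arc subtends δ = 5917.7/3958.8 = 1.494822 rad at the centre.
Start latitude φ₁ = 0.478918 rad; initial bearing θ = 3.267256 rad.
Applying the spherical law of cosines for sides, sin φ₂ = sin φ₁ cos δ + cos φ₁ sin δ cos θ = -0.842979, so φ₂ = -57.46°.
For the longitude increment, Δλ = atan2( sin θ sin δ cos φ₁, cos δ − sin φ₁ sin φ₂ ) = atan2(-0.110912, 0.464363) = -13.43°.
λ₂ = λ₁ + Δλ = -43.93°.

latitude -57.46°, longitude -43.93°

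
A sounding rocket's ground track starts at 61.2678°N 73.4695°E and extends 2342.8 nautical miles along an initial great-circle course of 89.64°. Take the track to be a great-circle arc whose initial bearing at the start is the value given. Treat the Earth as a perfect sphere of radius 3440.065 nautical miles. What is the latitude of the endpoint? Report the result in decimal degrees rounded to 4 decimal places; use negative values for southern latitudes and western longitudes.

δ = 2342.8/3440.065 = 0.681034 rad (39.0204°).
Converting: φ₁ = 1.069325 rad, θ = 1.564513 rad.
Destination latitude: φ₂ = arcsin( sin φ₁ cos δ + cos φ₁ sin δ cos θ ) = arcsin(0.683166) = 43.0916°.
Then Δλ = atan2(0.302651, 0.177870) = 1.039465 rad, from sin θ sin δ cos φ₁ over cos δ − sin φ₁ sin φ₂.
Hence λ₂ = 73.4695° + 59.5570° = 133.0265°.

latitude 43.0916°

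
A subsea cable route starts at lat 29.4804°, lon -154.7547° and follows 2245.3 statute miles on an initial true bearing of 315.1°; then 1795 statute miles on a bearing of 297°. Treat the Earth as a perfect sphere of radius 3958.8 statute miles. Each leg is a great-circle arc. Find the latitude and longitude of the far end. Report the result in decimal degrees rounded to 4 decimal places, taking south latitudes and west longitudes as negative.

latitude 53.4456°, longitude 129.5657°

Apply the spherical direct solution leg by leg, carrying full precision between legs.
Leg 1: from (29.4804°, -154.7547°), δ = 2245.3/3958.8 = 0.567167 rad, θ = 315.1° → φ = 48.2753°, λ = 170.5096°.
Leg 2: from (48.2753°, 170.5096°), δ = 1795/3958.8 = 0.453420 rad, θ = 297° → φ = 53.4456°, λ = 129.5657°.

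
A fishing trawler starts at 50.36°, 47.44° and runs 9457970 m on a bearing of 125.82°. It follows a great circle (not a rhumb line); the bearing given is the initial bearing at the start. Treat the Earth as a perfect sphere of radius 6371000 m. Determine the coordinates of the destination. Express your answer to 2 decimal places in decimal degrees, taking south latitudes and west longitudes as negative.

δ = 9457970/6371000 = 1.484535 rad (85.0576°).
Converting: φ₁ = 0.878948 rad, θ = 2.195973 rad.
Destination latitude: φ₂ = arcsin( sin φ₁ cos δ + cos φ₁ sin δ cos θ ) = arcsin(-0.305628) = -17.80°.
For the longitude increment, Δλ = atan2( sin θ sin δ cos φ₁, cos δ − sin φ₁ sin φ₂ ) = atan2(0.515374, 0.321509) = 58.04°.
Hence λ₂ = 47.44° + 58.04° = 105.48°.

latitude -17.80°, longitude 105.48°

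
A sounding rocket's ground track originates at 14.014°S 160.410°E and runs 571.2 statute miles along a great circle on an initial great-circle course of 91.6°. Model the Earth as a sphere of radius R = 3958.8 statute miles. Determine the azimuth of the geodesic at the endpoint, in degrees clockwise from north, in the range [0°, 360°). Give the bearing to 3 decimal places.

The arc subtends δ = 571.2/3958.8 = 0.144286 rad at the centre.
Start latitude φ₁ = -0.244590 rad; initial bearing θ = 1.598722 rad.
sin φ₂ = sin φ₁ cos δ + cos φ₁ sin δ cos θ = (-0.242159)(0.989609) + (0.970237)(0.143786)(-0.027922) = -0.243538
φ₂ = asin(-0.243538) = -0.246012 rad = -14.095°.
Δλ = atan2( sin θ sin δ cos φ₁ , cos δ − sin φ₁ sin φ₂ ) = atan2(0.139452, 0.930634) = 0.148740 rad = 8.522°.
Hence λ₂ = 160.410° + 8.522° = 168.932°.
The forward bearing on arrival equals the back-azimuth from the destination plus 180°.
Back-azimuth from P₂ (-14.095°, 168.932°) to P₁ (-14.014°, 160.410°), with Δλ' = λ₁ − λ₂ = -8.522°: atan2( sin Δλ' cos φ₁ , cos φ₂ sin φ₁ − sin φ₂ cos φ₁ cos Δλ' ) = 269.527°.
Final bearing = (269.527° + 180°) mod 360° = 89.527°.

final bearing 89.527°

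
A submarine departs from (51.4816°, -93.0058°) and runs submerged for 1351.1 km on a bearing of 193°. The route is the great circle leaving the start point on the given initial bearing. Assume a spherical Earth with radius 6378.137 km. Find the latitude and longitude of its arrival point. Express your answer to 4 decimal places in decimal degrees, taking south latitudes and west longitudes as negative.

latitude 39.5935°, longitude -96.5247°

Central angle δ = d/R = 0.211833 rad.
Converting: φ₁ = 0.898523 rad, θ = 3.368485 rad.
Destination latitude: φ₂ = arcsin( sin φ₁ cos δ + cos φ₁ sin δ cos θ ) = arcsin(0.637337) = 39.5935°.
Δλ = atan2( sin θ sin δ cos φ₁ , cos δ − sin φ₁ sin φ₂ ) = atan2(-0.029455, 0.478989) = -0.061416 rad = -3.5189°.
λ₂ = λ₁ + Δλ = -96.5247°.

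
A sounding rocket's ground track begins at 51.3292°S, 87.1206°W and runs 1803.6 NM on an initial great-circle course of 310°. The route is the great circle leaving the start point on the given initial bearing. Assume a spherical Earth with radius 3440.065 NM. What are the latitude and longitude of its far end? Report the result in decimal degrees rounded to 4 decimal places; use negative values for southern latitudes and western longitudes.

latitude -28.3473°, longitude -112.9525°

The arc subtends δ = 1803.6/3440.065 = 0.524292 rad at the centre.
With φ₁ = -51.3292° = -0.895864 rad and θ = 310° = 5.410521 rad:
Applying the spherical law of cosines for sides, sin φ₂ = sin φ₁ cos δ + cos φ₁ sin δ cos θ = -0.474815, so φ₂ = -28.3473°.
Δλ = atan2( sin θ sin δ cos φ₁ , cos δ − sin φ₁ sin φ₂ ) = atan2(-0.239617, 0.494967) = -0.450852 rad = -25.8319°.
λ₂ = -87.1206° + -25.8319° = -112.9525°.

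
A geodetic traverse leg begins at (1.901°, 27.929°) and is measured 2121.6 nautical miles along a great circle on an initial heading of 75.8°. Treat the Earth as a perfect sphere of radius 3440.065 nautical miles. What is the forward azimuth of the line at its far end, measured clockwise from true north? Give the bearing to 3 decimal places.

δ = 2121.6/3440.065 = 0.616733 rad (35.3362°).
With φ₁ = 1.901° = 0.033179 rad and θ = 75.8° = 1.322960 rad:
Applying the spherical law of cosines for sides, sin φ₂ = sin φ₁ cos δ + cos φ₁ sin δ cos θ = 0.168862, so φ₂ = 9.722°.
For the longitude increment, Δλ = atan2( sin θ sin δ cos φ₁, cos δ − sin φ₁ sin φ₂ ) = atan2(0.560392, 0.810171) = 34.671°.
λ₂ = 27.929° + 34.671° = 62.600°.
The forward bearing on arrival equals the back-azimuth from the destination plus 180°.
Back-azimuth from P₂ (9.722°, 62.600°) to P₁ (1.901°, 27.929°), with Δλ' = λ₁ − λ₂ = -34.671°: atan2( sin Δλ' cos φ₁ , cos φ₂ sin φ₁ − sin φ₂ cos φ₁ cos Δλ' ) = 259.429°.
Final bearing = (259.429° + 180°) mod 360° = 79.429°.

final bearing 79.429°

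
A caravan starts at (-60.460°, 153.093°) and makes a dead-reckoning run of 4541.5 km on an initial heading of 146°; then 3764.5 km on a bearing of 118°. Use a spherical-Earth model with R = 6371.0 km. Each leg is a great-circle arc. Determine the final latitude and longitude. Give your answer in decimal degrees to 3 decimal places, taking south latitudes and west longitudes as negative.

latitude -60.185°, longitude -20.187°

Apply the spherical direct solution leg by leg, carrying full precision between legs.
Leg 1: from (-60.460°, 153.093°), δ = 4541.5/6371 = 0.712839 rad, θ = 146° → φ = -67.741°, λ = -101.800°.
Leg 2: from (-67.741°, -101.800°), δ = 3764.5/6371 = 0.590881 rad, θ = 118° → φ = -60.185°, λ = -20.187°.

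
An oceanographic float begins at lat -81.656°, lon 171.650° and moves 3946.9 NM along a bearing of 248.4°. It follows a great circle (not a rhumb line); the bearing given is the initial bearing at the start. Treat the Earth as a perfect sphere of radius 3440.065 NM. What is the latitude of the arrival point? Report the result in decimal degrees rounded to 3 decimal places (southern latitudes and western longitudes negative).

δ = 3946.9/3440.065 = 1.147333 rad (65.7373°).
With φ₁ = -81.656° = -1.425166 rad and θ = 248.4° = 4.335398 rad:
sin φ₂ = sin φ₁ cos δ + cos φ₁ sin δ cos θ = (-0.989415)(0.410920) + (0.145116)(0.911671)(-0.368125) = -0.455273
φ₂ = asin(-0.455273) = -0.472679 rad = -27.082°.
For the longitude increment, Δλ = atan2( sin θ sin δ cos φ₁, cos δ − sin φ₁ sin φ₂ ) = atan2(-0.123008, -0.039533) = -107.817°.
λ₂ = 171.650° + -107.817° = 63.833°.

latitude -27.082°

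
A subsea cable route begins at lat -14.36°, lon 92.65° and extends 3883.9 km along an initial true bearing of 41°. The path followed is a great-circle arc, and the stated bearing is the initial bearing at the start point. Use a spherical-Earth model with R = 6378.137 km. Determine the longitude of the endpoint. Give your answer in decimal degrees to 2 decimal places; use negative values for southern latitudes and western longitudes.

longitude 115.25°

δ = 3883.9/6378.137 = 0.608940 rad (34.8897°).
Converting: φ₁ = -0.250629 rad, θ = 0.715585 rad.
sin φ₂ = sin φ₁ cos δ + cos φ₁ sin δ cos θ = (-0.248014)(0.820255) + (0.968757)(0.571998)(0.754710) = 0.214770
φ₂ = asin(0.214770) = 0.216457 rad = 12.40°.
Then Δλ = atan2(0.363540, 0.873521) = 0.394374 rad, from sin θ sin δ cos φ₁ over cos δ − sin φ₁ sin φ₂.
λ₂ = 92.65° + 22.60° = 115.25°.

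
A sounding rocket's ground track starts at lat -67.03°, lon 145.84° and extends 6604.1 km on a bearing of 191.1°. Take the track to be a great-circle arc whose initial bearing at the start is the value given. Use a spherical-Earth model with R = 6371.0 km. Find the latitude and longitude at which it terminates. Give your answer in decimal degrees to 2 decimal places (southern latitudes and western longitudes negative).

The arc subtends δ = 6604.1/6371 = 1.036588 rad at the centre.
With φ₁ = -67.03° = -1.169894 rad and θ = 191.1° = 3.335324 rad:
Destination latitude: φ₂ = arcsin( sin φ₁ cos δ + cos φ₁ sin δ cos θ ) = arcsin(-0.798382) = -52.98°.
Then Δλ = atan2(-0.064664, -0.225917) = -2.862819 rad, from sin θ sin δ cos φ₁ over cos δ − sin φ₁ sin φ₂.
λ₂ = λ₁ + Δλ = -18.19°.

latitude -52.98°, longitude -18.19°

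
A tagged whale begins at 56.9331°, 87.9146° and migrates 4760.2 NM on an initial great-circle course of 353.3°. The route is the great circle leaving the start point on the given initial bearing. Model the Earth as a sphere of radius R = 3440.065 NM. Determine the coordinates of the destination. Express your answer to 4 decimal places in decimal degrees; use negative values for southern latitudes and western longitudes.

δ = 4760.2/3440.065 = 1.383753 rad (79.2832°).
With φ₁ = 56.9331° = 0.993670 rad and θ = 353.3° = 6.166248 rad:
sin φ₂ = sin φ₁ cos δ + cos φ₁ sin δ cos θ = (0.838034)(0.185955) + (0.545618)(0.982558)(0.993171) = 0.688277
φ₂ = asin(0.688277) = 0.759111 rad = 43.4938°.
Then Δλ = atan2(-0.062547, -0.390845) = -2.982907 rad, from sin θ sin δ cos φ₁ over cos δ − sin φ₁ sin φ₂.
Hence λ₂ = 87.9146° + -170.9080° = -82.9934°.

latitude 43.4938°, longitude -82.9934°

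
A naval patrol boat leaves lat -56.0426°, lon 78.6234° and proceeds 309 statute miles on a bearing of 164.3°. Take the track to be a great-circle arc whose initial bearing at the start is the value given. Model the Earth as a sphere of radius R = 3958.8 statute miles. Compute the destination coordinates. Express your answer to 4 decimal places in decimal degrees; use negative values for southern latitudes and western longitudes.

latitude -60.3262°, longitude 81.0661°

δ = 309/3958.8 = 0.078054 rad (4.4722°).
Converting: φ₁ = -0.978128 rad, θ = 2.867576 rad.
Applying the spherical law of cosines for sides, sin φ₂ = sin φ₁ cos δ + cos φ₁ sin δ cos θ = -0.868858, so φ₂ = -60.3262°.
Δλ = atan2( sin θ sin δ cos φ₁ , cos δ − sin φ₁ sin φ₂ ) = atan2(0.011786, 0.276279) = 0.042634 rad = 2.4427°.
λ₂ = λ₁ + Δλ = 81.0661°.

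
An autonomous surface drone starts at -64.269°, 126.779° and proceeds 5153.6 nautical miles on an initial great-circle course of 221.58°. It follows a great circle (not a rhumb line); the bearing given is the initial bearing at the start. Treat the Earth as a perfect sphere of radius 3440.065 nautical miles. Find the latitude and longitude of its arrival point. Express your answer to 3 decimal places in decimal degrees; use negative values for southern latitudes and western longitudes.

latitude -22.912°, longitude -7.281°

Central angle δ = d/R = 1.498111 rad.
Start latitude φ₁ = -1.121706 rad; initial bearing θ = 3.867301 rad.
Applying the spherical law of cosines for sides, sin φ₂ = sin φ₁ cos δ + cos φ₁ sin δ cos θ = -0.389317, so φ₂ = -22.912°.
For the longitude increment, Δλ = atan2( sin θ sin δ cos φ₁, cos δ − sin φ₁ sin φ₂ ) = atan2(-0.287367, -0.278092) = -134.060°.
λ₂ = λ₁ + Δλ = -7.281°.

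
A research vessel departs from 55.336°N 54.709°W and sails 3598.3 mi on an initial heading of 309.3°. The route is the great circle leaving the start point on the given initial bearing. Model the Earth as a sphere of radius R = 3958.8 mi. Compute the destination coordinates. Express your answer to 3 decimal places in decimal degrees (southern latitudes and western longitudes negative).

δ = 3598.3/3958.8 = 0.908937 rad (52.0783°).
With φ₁ = 55.336° = 0.965795 rad and θ = 309.3° = 5.398303 rad:
Destination latitude: φ₂ = arcsin( sin φ₁ cos δ + cos φ₁ sin δ cos θ ) = arcsin(0.789675) = 52.155°.
For the longitude increment, Δλ = atan2( sin θ sin δ cos φ₁, cos δ − sin φ₁ sin φ₂ ) = atan2(-0.347198, -0.034925) = -95.744°.
λ₂ = λ₁ + Δλ = -150.453°.

latitude 52.155°, longitude -150.453°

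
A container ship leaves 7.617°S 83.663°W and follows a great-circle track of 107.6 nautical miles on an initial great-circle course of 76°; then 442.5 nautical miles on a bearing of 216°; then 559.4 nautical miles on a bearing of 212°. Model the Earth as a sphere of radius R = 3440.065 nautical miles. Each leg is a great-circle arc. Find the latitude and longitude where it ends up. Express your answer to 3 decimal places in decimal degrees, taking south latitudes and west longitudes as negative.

Apply the spherical direct solution leg by leg, carrying full precision between legs.
Leg 1: from (-7.617°, -83.663°), δ = 107.6/3440.065 = 0.031278 rad, θ = 76° → φ = -7.180°, λ = -81.910°.
Leg 2: from (-7.180°, -81.910°), δ = 442.5/3440.065 = 0.128631 rad, θ = 216° → φ = -13.116°, λ = -86.351°.
Leg 3: from (-13.116°, -86.351°), δ = 559.4/3440.065 = 0.162613 rad, θ = 212° → φ = -20.955°, λ = -91.622°.

latitude -20.955°, longitude -91.622°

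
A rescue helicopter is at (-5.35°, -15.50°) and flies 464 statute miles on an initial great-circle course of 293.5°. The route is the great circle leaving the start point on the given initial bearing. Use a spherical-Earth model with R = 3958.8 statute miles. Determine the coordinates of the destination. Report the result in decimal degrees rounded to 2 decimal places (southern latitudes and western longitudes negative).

Angular distance δ = d/R = 464 / 3958.8 = 0.117207 rad.
With φ₁ = -5.35° = -0.093375 rad and θ = 293.5° = 5.122541 rad:
sin φ₂ = sin φ₁ cos δ + cos φ₁ sin δ cos θ = (-0.093239)(0.993139) + (0.995644)(0.116939)(0.398749) = -0.046174
φ₂ = asin(-0.046174) = -0.046190 rad = -2.65°.
Δλ = atan2( sin θ sin δ cos φ₁ , cos δ − sin φ₁ sin φ₂ ) = atan2(-0.106773, 0.988834) = -0.107562 rad = -6.16°.
Hence λ₂ = -15.50° + -6.16° = -21.66°.

latitude -2.65°, longitude -21.66°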